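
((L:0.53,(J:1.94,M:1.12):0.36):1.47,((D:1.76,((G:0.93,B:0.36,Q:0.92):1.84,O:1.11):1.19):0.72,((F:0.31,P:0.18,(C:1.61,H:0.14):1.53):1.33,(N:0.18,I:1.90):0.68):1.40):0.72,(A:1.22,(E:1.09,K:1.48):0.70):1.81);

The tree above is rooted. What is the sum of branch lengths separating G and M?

8.35

The path runs G → … → MRCA → … → M; the MRCA is the root of the tree.
Branch lengths along that path: 0.93 + 1.84 + 1.19 + 0.72 + 0.72 + 1.47 + 0.36 + 1.12 = 8.35.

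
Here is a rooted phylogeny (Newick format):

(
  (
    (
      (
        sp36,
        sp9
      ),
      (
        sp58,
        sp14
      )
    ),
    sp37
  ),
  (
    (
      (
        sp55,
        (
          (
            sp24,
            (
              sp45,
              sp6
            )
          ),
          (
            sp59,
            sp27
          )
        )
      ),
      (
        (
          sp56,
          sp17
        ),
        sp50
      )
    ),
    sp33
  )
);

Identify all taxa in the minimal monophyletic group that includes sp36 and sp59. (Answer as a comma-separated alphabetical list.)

sp14, sp17, sp24, sp27, sp33, sp36, sp37, sp45, sp50, sp55, sp56, sp58, sp59, sp6, sp9

Tracing sp36: it sits inside (sp36,sp9).
Tracing sp59: it sits inside (sp59,sp27).
The smallest clade enclosing both is the whole tree (their MRCA is the root), so the answer is all 15 tips in alphabetical order.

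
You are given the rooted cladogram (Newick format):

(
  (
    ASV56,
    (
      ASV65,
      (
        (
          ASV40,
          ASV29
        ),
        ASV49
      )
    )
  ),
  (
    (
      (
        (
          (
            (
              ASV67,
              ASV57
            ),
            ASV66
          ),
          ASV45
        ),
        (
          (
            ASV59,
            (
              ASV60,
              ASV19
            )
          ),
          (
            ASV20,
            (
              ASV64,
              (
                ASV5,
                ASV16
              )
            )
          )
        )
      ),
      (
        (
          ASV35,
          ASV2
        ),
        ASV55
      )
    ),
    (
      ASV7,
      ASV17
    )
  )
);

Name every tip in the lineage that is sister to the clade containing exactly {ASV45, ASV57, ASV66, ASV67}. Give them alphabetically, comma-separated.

The clade containing exactly {ASV45, ASV57, ASV66, ASV67} attaches to the tree at the node subtending ((((ASV67,ASV57),ASV66),ASV45),((ASV59,(ASV60,ASV19)),(ASV20,(ASV64,(ASV5,ASV16))))).
The other lineage descending from that same node — the sister group — is ((ASV59,(ASV60,ASV19)),(ASV20,(ASV64,(ASV5,ASV16)))); its 7 tips in alphabetical order are the answer.

ASV16, ASV19, ASV20, ASV5, ASV59, ASV60, ASV64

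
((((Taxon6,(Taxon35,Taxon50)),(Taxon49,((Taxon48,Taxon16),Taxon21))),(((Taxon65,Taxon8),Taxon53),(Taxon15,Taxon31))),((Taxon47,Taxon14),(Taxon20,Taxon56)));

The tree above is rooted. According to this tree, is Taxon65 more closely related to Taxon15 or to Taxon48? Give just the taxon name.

Taxon15

The MRCA of Taxon65 and Taxon15 subtends (((Taxon65,Taxon8),Taxon53),(Taxon15,Taxon31)) (5 taxa).
The MRCA of Taxon65 and Taxon48 subtends (((Taxon6,(Taxon35,Taxon50)),(Taxon49,((Taxon48,Taxon16),Taxon21))),(((Taxon65,Taxon8),Taxon53),(Taxon15,Taxon31))) (12 taxa).
The first is nested inside the second, so Taxon65 shares a more recent common ancestor with Taxon15.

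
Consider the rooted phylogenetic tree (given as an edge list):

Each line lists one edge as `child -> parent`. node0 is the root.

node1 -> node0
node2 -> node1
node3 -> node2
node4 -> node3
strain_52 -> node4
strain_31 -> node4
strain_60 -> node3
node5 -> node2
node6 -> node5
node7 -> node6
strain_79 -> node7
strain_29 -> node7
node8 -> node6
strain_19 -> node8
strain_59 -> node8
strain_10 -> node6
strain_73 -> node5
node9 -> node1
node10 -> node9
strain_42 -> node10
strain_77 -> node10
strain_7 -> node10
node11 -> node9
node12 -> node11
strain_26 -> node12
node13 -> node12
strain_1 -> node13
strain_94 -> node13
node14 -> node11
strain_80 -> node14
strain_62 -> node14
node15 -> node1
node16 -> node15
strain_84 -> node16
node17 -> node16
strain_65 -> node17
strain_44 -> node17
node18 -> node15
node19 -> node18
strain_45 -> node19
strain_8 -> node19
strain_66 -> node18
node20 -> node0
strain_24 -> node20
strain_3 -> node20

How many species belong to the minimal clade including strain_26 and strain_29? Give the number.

23

The MRCA of strain_26 and strain_29 is the node subtending ((((strain_52,strain_31),strain_60),(((strain_79,strain_29),(strain_19,strain_59),strain_10),strain_73)),((strain_42,strain_77,strain_7),((strain_26,(strain_1,strain_94)),(strain_80,strain_62))),((strain_84,(strain_65,strain_44)),((strain_45,strain_8),strain_66))).
That clade contains 23 terminal taxa: strain_1, strain_10, strain_19, strain_26, strain_29, strain_31, strain_42, strain_44, strain_45, strain_52, strain_59, strain_60, strain_62, strain_65, strain_66, strain_7, strain_73, strain_77, strain_79, strain_8, strain_80, strain_84, strain_94.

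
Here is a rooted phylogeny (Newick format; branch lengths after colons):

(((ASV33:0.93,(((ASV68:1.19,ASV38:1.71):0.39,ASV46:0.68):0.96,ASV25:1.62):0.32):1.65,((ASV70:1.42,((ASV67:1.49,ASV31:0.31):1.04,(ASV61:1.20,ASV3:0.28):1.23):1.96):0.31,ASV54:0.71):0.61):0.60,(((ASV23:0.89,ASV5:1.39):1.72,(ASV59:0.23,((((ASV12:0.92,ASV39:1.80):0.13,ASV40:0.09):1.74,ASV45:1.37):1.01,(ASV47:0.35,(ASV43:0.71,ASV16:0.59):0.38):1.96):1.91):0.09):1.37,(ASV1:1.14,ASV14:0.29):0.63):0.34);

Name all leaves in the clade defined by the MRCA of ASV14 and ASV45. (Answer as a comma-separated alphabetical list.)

ASV1, ASV12, ASV14, ASV16, ASV23, ASV39, ASV40, ASV43, ASV45, ASV47, ASV5, ASV59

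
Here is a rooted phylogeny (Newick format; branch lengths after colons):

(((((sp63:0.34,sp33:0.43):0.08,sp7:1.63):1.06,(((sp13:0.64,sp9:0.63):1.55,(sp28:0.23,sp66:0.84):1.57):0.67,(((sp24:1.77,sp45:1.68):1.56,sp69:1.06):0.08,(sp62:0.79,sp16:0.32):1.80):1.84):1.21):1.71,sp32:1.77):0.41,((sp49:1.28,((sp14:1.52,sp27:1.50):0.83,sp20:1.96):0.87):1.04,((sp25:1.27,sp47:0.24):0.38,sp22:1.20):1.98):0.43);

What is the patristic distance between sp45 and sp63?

7.85

The path runs sp45 → … → MRCA → … → sp63; the MRCA is the node subtending (((sp63,sp33),sp7),(((sp13,sp9),(sp28,sp66)),(((sp24,sp45),sp69),(sp62,sp16)))).
Branch lengths along that path: 1.68 + 1.56 + 0.08 + 1.84 + 1.21 + 1.06 + 0.08 + 0.34 = 7.85.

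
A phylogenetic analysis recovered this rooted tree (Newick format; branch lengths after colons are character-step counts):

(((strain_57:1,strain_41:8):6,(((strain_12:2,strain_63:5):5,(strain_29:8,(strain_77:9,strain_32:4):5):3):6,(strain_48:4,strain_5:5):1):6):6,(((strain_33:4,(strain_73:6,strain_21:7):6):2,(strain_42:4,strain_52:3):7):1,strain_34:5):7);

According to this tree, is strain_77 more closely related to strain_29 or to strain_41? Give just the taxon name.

strain_29

The MRCA of strain_77 and strain_29 subtends (strain_29,(strain_77,strain_32)) (3 taxa).
The MRCA of strain_77 and strain_41 subtends ((strain_57,strain_41),(((strain_12,strain_63),(strain_29,(strain_77,strain_32))),(strain_48,strain_5))) (9 taxa).
The first is nested inside the second, so strain_77 shares a more recent common ancestor with strain_29.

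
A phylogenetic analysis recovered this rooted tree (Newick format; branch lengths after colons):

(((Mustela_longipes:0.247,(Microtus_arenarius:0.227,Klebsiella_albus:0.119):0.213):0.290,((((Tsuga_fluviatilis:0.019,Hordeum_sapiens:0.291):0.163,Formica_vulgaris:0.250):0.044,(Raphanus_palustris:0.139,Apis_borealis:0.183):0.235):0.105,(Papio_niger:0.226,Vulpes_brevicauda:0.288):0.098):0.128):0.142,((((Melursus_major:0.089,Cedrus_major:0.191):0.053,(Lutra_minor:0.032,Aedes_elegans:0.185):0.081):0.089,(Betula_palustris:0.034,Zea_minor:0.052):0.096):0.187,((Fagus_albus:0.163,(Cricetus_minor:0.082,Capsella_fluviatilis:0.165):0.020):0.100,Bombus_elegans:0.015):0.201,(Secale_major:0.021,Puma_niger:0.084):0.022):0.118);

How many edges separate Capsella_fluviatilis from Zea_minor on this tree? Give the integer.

7

The MRCA of Capsella_fluviatilis and Zea_minor is the node subtending ((((Melursus_major,Cedrus_major),(Lutra_minor,Aedes_elegans)),(Betula_palustris,Zea_minor)),((Fagus_albus,(Cricetus_minor,Capsella_fluviatilis)),Bombus_elegans),(Secale_major,Puma_niger)).
From Capsella_fluviatilis up to that node: 4 branches. From Zea_minor up to the same node: 3 branches. Total: 4 + 3 = 7.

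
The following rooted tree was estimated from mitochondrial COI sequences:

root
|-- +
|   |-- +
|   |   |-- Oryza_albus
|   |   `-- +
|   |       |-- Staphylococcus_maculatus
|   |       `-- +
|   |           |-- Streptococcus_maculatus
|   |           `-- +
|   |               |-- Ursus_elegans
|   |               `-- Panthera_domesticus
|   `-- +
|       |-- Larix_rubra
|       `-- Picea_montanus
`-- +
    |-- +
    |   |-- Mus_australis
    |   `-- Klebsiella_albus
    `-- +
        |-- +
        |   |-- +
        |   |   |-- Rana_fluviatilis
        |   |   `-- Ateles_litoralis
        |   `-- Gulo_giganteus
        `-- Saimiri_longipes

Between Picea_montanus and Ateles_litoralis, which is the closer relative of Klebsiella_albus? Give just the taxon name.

Ateles_litoralis

The MRCA of Klebsiella_albus and Ateles_litoralis subtends ((Mus_australis,Klebsiella_albus),(((Rana_fluviatilis,Ateles_litoralis),Gulo_giganteus),Saimiri_longipes)) (6 taxa).
The MRCA of Klebsiella_albus and Picea_montanus is the root, subtending the entire tree (13 taxa).
The first is nested inside the second, so Klebsiella_albus shares a more recent common ancestor with Ateles_litoralis.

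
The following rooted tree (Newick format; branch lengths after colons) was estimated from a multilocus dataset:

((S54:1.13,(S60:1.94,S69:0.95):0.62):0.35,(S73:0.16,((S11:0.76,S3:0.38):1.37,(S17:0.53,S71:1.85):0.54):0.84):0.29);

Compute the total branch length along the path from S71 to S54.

5.00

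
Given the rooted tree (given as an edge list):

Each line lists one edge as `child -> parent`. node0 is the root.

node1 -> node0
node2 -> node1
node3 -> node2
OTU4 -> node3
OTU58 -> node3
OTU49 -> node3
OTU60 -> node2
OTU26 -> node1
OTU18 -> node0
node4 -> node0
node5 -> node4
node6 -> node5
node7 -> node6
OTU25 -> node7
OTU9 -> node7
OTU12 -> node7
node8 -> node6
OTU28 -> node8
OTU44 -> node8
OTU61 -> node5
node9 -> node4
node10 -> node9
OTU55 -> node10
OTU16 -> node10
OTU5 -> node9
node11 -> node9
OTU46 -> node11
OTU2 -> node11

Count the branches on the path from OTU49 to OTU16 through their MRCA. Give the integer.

The MRCA of OTU49 and OTU16 is the root of the tree.
From OTU49 up to that node: 4 branches. From OTU16 up to the same node: 4 branches. Total: 4 + 4 = 8.

8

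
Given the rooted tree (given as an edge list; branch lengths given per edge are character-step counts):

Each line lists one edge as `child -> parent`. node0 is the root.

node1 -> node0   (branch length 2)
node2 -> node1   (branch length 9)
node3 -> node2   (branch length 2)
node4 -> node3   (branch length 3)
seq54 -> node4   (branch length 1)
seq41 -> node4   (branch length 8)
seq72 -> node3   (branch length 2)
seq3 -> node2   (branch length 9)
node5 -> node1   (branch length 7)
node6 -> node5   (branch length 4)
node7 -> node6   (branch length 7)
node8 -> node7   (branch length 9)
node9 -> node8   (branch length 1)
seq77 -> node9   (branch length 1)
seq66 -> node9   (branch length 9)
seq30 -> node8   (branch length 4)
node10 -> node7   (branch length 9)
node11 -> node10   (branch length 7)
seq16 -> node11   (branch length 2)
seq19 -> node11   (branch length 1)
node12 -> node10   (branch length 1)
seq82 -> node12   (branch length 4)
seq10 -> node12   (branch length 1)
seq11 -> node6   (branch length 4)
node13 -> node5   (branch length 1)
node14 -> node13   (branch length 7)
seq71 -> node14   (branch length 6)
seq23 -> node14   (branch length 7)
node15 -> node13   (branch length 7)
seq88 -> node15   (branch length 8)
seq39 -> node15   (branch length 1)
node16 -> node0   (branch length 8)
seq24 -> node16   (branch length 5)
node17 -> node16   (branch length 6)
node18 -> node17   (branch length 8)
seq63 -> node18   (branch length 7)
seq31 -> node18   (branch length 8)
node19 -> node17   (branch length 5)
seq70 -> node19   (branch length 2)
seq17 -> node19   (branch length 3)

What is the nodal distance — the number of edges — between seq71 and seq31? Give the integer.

9

The MRCA of seq71 and seq31 is the root of the tree.
From seq71 up to that node: 5 branches. From seq31 up to the same node: 4 branches. Total: 5 + 4 = 9.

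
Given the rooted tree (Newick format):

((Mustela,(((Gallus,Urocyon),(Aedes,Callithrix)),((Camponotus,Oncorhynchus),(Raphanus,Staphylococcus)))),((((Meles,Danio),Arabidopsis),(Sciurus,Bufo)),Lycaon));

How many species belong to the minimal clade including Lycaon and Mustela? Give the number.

15

The MRCA of Lycaon and Mustela is the root, so the clade is the entire tree.
That clade contains 15 terminal taxa: Aedes, Arabidopsis, Bufo, Callithrix, Camponotus, Danio, Gallus, Lycaon, Meles, Mustela, Oncorhynchus, Raphanus, Sciurus, Staphylococcus, Urocyon.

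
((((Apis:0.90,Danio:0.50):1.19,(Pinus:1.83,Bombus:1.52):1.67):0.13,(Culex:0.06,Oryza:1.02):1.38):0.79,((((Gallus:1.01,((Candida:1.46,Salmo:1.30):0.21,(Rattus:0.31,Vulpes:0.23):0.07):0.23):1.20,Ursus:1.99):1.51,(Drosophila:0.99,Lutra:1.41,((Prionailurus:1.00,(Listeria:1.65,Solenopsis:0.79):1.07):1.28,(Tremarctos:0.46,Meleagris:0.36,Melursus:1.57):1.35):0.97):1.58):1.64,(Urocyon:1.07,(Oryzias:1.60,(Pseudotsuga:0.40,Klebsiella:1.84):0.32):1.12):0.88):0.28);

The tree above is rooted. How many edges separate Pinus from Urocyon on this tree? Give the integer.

7

The MRCA of Pinus and Urocyon is the root of the tree.
From Pinus up to that node: 4 branches. From Urocyon up to the same node: 3 branches. Total: 4 + 3 = 7.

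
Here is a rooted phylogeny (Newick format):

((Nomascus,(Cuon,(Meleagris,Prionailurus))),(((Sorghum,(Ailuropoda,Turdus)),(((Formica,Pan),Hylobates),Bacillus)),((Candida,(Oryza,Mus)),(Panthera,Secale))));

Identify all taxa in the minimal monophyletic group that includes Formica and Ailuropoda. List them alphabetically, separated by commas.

Tracing Formica: it sits inside (Formica,Pan).
Tracing Ailuropoda: it sits inside (Ailuropoda,Turdus).
The smallest clade enclosing both is ((Sorghum,(Ailuropoda,Turdus)),(((Formica,Pan),Hylobates),Bacillus)); the answer is its 7 terminal taxa in alphabetical order.

Ailuropoda, Bacillus, Formica, Hylobates, Pan, Sorghum, Turdus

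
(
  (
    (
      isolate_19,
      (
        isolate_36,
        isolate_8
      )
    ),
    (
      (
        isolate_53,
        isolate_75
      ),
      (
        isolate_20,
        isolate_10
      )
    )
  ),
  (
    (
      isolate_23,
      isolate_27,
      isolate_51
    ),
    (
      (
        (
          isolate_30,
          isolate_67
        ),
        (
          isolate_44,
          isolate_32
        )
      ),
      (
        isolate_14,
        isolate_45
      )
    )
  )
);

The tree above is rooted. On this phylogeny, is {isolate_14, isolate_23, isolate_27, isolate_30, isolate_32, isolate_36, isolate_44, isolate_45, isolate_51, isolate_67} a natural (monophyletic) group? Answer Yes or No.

No

The MRCA of the listed taxa is the root, so the smallest clade containing them is the whole tree.
That clade also contains isolate_10, isolate_19, isolate_20, isolate_53, isolate_75, isolate_8, which are not in the proposed group, so the group is not monophyletic.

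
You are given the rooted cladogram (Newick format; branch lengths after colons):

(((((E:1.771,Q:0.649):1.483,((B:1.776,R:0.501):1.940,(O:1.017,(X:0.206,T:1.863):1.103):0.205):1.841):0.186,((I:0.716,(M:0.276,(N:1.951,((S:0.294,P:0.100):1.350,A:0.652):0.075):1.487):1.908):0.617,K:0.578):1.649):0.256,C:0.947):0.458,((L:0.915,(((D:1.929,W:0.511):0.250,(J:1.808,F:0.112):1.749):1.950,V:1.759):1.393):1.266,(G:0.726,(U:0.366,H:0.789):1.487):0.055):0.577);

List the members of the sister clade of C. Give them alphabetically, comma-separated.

C attaches to the tree at the node subtending ((((E,Q),((B,R),(O,(X,T)))),((I,(M,(N,((S,P),A)))),K)),C).
The other lineage descending from that same node — the sister group — is (((E,Q),((B,R),(O,(X,T)))),((I,(M,(N,((S,P),A)))),K)); its 14 tips in alphabetical order are the answer.

A, B, E, I, K, M, N, O, P, Q, R, S, T, X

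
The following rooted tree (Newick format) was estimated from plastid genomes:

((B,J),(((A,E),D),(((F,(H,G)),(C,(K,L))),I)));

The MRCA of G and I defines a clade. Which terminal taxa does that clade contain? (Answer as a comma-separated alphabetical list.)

C, F, G, H, I, K, L

Tracing G: it sits inside (H,G).
Tracing I: it sits inside (((F,(H,G)),(C,(K,L))),I).
The smallest clade enclosing both is (((F,(H,G)),(C,(K,L))),I); the answer is its 7 terminal taxa in alphabetical order.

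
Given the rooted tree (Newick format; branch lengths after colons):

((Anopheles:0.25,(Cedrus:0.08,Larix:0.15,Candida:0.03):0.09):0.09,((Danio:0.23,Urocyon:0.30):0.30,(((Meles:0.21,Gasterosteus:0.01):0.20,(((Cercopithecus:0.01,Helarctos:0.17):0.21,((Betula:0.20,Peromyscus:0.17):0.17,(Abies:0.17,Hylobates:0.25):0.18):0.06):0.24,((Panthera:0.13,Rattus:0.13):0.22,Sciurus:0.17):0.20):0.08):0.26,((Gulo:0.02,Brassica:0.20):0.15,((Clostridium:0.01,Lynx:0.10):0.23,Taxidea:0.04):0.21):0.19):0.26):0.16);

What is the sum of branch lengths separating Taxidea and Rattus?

1.33

The path runs Taxidea → … → MRCA → … → Rattus; the MRCA is the node subtending (((Meles,Gasterosteus),(((Cercopithecus,Helarctos),((Betula,Peromyscus),(Abies,Hylobates))),((Panthera,Rattus),Sciurus))),((Gulo,Brassica),((Clostridium,Lynx),Taxidea))).
Branch lengths along that path: 0.04 + 0.21 + 0.19 + 0.26 + 0.08 + 0.20 + 0.22 + 0.13 = 1.33.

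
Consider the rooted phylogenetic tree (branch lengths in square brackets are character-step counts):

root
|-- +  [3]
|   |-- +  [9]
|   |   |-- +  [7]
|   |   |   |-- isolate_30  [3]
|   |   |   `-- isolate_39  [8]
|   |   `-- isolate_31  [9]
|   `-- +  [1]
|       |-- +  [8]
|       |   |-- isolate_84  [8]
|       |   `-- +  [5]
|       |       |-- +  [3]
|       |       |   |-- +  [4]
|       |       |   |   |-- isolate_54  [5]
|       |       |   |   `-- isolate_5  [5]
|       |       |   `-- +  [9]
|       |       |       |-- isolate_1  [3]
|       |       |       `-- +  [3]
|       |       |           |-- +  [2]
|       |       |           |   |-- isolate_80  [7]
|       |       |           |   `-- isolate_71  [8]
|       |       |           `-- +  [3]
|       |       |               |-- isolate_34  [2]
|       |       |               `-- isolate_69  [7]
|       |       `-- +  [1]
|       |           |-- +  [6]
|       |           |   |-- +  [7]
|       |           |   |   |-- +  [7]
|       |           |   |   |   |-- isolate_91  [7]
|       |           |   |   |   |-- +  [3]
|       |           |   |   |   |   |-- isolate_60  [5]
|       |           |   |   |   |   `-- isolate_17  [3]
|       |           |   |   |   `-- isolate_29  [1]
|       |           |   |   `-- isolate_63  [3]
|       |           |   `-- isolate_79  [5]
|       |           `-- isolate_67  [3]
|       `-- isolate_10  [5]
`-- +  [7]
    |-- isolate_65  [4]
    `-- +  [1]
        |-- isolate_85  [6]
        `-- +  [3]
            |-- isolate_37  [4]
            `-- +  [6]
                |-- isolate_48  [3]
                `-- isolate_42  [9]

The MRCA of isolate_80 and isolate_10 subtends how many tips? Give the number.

16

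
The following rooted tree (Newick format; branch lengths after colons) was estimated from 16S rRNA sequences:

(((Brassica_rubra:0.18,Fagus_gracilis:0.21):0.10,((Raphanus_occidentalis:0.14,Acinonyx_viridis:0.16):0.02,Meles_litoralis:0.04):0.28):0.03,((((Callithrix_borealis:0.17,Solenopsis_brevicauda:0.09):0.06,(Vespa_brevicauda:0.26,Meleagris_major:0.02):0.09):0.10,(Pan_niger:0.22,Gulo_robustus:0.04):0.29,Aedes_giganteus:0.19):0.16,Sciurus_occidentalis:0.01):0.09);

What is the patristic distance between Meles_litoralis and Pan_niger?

The path runs Meles_litoralis → … → MRCA → … → Pan_niger; the MRCA is the root of the tree.
Branch lengths along that path: 0.04 + 0.28 + 0.03 + 0.09 + 0.16 + 0.29 + 0.22 = 1.11.

1.11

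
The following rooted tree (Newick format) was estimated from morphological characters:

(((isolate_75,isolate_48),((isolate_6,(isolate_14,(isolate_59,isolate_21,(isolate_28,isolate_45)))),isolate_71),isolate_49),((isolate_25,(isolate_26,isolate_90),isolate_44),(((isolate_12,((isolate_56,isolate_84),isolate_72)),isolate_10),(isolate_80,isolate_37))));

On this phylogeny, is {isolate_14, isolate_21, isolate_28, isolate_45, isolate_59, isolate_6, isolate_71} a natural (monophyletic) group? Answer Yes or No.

Yes

The most recent common ancestor of these taxa subtends ((isolate_6,(isolate_14,(isolate_59,isolate_21,(isolate_28,isolate_45)))),isolate_71).
That clade has exactly 7 tips — every listed taxon and nothing else — so the group is monophyletic.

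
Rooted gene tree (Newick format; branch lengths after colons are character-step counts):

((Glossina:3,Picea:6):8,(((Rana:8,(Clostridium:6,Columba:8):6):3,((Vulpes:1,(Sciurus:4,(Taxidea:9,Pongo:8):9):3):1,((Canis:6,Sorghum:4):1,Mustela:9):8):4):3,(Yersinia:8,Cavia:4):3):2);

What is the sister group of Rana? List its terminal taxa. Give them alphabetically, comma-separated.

Rana attaches to the tree at the node subtending (Rana,(Clostridium,Columba)).
The other lineage descending from that same node — the sister group — is (Clostridium,Columba); its 2 tips in alphabetical order are the answer.

Clostridium, Columba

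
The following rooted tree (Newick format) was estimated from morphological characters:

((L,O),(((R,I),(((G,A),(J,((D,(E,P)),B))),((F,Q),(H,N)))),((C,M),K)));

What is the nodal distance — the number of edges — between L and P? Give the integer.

11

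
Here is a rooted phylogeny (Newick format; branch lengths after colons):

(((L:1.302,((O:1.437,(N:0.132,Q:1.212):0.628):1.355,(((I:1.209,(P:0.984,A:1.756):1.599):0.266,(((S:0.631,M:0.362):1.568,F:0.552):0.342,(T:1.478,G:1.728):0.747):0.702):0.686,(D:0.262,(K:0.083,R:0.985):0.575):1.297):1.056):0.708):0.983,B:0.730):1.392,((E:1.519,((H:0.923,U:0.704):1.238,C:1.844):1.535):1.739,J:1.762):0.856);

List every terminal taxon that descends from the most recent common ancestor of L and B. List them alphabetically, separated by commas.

A, B, D, F, G, I, K, L, M, N, O, P, Q, R, S, T

Tracing L: it sits inside (L,((O,(N,Q)),(((I,(P,A)),(((S,M),F),(T,G))),(D,(K,R))))).
Tracing B: it sits inside ((L,((O,(N,Q)),(((I,(P,A)),(((S,M),F),(T,G))),(D,(K,R))))),B).
The smallest clade enclosing both is ((L,((O,(N,Q)),(((I,(P,A)),(((S,M),F),(T,G))),(D,(K,R))))),B); the answer is its 16 terminal taxa in alphabetical order.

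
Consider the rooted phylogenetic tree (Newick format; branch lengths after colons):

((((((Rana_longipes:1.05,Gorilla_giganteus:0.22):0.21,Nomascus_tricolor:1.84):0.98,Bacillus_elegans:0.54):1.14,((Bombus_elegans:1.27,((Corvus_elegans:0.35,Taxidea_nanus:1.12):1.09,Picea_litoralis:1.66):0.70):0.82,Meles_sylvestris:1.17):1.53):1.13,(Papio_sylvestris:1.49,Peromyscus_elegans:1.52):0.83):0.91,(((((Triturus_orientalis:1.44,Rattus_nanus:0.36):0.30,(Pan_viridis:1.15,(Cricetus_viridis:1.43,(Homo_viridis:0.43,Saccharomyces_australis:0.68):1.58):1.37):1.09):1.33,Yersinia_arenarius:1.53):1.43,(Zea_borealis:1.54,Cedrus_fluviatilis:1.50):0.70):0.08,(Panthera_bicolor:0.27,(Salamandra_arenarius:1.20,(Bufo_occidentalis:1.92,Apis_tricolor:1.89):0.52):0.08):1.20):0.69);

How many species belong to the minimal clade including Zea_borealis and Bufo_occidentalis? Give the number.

The MRCA of Zea_borealis and Bufo_occidentalis is the node subtending (((((Triturus_orientalis,Rattus_nanus),(Pan_viridis,(Cricetus_viridis,(Homo_viridis,Saccharomyces_australis)))),Yersinia_arenarius),(Zea_borealis,Cedrus_fluviatilis)),(Panthera_bicolor,(Salamandra_arenarius,(Bufo_occidentalis,Apis_tricolor)))).
That clade contains 13 terminal taxa: Apis_tricolor, Bufo_occidentalis, Cedrus_fluviatilis, Cricetus_viridis, Homo_viridis, Pan_viridis, Panthera_bicolor, Rattus_nanus, Saccharomyces_australis, Salamandra_arenarius, Triturus_orientalis, Yersinia_arenarius, Zea_borealis.

13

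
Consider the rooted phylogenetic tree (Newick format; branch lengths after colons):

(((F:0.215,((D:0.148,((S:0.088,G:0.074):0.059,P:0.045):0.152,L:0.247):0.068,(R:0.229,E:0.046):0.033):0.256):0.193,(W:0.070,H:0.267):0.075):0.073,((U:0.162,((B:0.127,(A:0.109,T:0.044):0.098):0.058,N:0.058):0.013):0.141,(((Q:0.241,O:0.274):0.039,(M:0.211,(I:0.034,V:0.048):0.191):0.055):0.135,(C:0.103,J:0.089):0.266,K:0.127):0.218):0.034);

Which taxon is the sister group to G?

G attaches to the tree at the node subtending (S,G).
The other lineage descending from that same node — the sister group — is the single tip S.

S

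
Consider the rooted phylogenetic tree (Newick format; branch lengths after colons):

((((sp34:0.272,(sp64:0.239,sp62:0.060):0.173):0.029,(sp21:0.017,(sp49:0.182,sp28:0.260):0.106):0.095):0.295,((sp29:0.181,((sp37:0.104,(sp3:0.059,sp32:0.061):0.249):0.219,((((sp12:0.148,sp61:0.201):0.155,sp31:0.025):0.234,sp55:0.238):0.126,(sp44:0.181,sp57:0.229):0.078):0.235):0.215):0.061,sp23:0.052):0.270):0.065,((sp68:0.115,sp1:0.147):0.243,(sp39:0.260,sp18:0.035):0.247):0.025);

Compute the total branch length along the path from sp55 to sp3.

The path runs sp55 → … → MRCA → … → sp3; the MRCA is the node subtending ((sp37,(sp3,sp32)),((((sp12,sp61),sp31),sp55),(sp44,sp57))).
Branch lengths along that path: 0.238 + 0.126 + 0.235 + 0.219 + 0.249 + 0.059 = 1.126.

1.126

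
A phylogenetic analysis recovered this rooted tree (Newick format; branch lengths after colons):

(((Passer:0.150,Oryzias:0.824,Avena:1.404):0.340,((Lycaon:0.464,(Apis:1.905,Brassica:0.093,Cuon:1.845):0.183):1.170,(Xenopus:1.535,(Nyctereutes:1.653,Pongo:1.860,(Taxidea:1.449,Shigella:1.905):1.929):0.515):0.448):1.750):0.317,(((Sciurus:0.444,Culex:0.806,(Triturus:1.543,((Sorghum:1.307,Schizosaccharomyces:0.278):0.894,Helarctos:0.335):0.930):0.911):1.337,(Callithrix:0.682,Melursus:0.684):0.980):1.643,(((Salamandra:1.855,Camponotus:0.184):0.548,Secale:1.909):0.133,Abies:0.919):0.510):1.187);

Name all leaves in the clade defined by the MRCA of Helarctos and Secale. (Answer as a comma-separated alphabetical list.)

Tracing Helarctos: it sits inside ((Sorghum,Schizosaccharomyces),Helarctos).
Tracing Secale: it sits inside ((Salamandra,Camponotus),Secale).
The smallest clade enclosing both is (((Sciurus,Culex,(Triturus,((Sorghum,Schizosaccharomyces),Helarctos))),(Callithrix,Melursus)),(((Salamandra,Camponotus),Secale),Abies)); the answer is its 12 terminal taxa in alphabetical order.

Abies, Callithrix, Camponotus, Culex, Helarctos, Melursus, Salamandra, Schizosaccharomyces, Sciurus, Secale, Sorghum, Triturus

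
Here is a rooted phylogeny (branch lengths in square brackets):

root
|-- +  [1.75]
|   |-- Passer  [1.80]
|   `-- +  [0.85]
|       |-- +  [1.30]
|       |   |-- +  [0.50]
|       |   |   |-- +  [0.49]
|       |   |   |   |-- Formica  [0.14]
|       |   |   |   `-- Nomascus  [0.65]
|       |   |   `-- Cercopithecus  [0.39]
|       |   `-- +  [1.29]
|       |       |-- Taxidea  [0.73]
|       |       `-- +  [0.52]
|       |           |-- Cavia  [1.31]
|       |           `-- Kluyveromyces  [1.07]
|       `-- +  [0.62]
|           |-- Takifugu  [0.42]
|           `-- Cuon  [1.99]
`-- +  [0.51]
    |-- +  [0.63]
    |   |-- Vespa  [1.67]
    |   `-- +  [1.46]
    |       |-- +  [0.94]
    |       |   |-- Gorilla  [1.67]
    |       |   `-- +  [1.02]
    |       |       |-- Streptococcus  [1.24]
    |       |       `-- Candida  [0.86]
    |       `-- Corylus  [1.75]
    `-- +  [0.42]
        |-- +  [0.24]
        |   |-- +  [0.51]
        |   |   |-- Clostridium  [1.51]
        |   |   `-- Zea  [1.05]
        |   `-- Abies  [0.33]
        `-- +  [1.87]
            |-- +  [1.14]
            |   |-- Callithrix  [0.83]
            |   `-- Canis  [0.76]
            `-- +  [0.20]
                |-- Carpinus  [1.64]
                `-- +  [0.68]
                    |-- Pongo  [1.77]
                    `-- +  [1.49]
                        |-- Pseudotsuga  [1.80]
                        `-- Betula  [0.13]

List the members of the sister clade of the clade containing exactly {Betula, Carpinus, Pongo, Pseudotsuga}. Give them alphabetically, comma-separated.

The clade containing exactly {Betula, Carpinus, Pongo, Pseudotsuga} attaches to the tree at the node subtending ((Callithrix,Canis),(Carpinus,(Pongo,(Pseudotsuga,Betula)))).
The other lineage descending from that same node — the sister group — is (Callithrix,Canis); its 2 tips in alphabetical order are the answer.

Callithrix, Canis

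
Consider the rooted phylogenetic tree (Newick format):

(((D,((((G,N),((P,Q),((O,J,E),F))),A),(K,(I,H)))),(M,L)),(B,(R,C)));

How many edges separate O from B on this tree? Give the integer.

11

The MRCA of O and B is the root of the tree.
From O up to that node: 9 branches. From B up to the same node: 2 branches. Total: 9 + 2 = 11.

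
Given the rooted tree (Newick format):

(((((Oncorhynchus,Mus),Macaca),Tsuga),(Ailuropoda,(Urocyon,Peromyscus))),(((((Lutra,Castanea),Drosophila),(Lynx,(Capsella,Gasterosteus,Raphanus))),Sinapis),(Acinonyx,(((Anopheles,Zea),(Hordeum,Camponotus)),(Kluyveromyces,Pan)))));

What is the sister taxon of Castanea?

Castanea attaches to the tree at the node subtending (Lutra,Castanea).
The other lineage descending from that same node — the sister group — is the single tip Lutra.

Lutra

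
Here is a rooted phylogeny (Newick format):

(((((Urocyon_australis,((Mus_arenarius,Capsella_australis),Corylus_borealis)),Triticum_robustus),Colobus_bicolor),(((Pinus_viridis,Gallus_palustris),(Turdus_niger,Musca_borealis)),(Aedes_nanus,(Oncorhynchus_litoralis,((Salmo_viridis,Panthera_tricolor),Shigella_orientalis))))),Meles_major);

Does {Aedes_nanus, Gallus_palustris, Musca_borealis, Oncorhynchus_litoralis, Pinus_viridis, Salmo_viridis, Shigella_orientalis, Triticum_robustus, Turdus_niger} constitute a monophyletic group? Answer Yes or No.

No

The MRCA of the listed taxa subtends ((((Urocyon_australis,((Mus_arenarius,Capsella_australis),Corylus_borealis)),Triticum_robustus),Colobus_bicolor),(((Pinus_viridis,Gallus_palustris),(Turdus_niger,Musca_borealis)),(Aedes_nanus,(Oncorhynchus_litoralis,((Salmo_viridis,Panthera_tricolor),Shigella_orientalis))))).
That clade also contains Capsella_australis, Colobus_bicolor, Corylus_borealis, Mus_arenarius, Panthera_tricolor, Urocyon_australis, which are not in the proposed group, so the group is not monophyletic.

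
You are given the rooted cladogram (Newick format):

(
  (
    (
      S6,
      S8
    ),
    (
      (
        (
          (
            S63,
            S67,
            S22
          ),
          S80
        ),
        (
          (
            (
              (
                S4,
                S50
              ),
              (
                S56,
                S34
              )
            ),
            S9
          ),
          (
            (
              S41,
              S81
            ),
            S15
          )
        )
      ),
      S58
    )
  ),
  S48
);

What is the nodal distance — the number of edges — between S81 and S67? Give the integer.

The MRCA of S81 and S67 is the node subtending (((S63,S67,S22),S80),((((S4,S50),(S56,S34)),S9),((S41,S81),S15))).
From S81 up to that node: 4 branches. From S67 up to the same node: 3 branches. Total: 4 + 3 = 7.

7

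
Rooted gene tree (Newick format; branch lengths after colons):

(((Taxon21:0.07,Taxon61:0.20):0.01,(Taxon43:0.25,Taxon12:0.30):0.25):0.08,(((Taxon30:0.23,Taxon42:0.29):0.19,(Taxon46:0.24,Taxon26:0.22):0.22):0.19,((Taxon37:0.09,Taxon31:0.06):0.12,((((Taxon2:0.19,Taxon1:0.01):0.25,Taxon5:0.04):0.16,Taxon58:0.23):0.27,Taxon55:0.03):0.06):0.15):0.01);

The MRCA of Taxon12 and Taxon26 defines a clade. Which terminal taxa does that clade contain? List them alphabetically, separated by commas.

Taxon1, Taxon12, Taxon2, Taxon21, Taxon26, Taxon30, Taxon31, Taxon37, Taxon42, Taxon43, Taxon46, Taxon5, Taxon55, Taxon58, Taxon61

Tracing Taxon12: it sits inside (Taxon43,Taxon12).
Tracing Taxon26: it sits inside (Taxon46,Taxon26).
The smallest clade enclosing both is the whole tree (their MRCA is the root), so the answer is all 15 tips in alphabetical order.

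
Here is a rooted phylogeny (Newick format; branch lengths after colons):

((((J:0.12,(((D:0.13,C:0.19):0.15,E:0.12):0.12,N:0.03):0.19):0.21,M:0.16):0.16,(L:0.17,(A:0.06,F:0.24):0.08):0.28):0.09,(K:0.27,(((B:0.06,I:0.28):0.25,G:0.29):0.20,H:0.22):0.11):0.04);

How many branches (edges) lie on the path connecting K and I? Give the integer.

5

The MRCA of K and I is the node subtending (K,(((B,I),G),H)).
From K up to that node: 1 branch. From I up to the same node: 4 branches. Total: 1 + 4 = 5.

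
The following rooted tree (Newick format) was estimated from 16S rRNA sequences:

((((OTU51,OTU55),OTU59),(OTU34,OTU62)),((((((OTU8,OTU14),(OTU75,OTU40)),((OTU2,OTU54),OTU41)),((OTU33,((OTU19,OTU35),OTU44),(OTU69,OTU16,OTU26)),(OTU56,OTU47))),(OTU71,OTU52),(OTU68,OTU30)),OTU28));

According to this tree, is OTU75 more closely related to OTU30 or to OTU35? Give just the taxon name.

The MRCA of OTU75 and OTU35 subtends ((((OTU8,OTU14),(OTU75,OTU40)),((OTU2,OTU54),OTU41)),((OTU33,((OTU19,OTU35),OTU44),(OTU69,OTU16,OTU26)),(OTU56,OTU47))) (16 taxa).
The MRCA of OTU75 and OTU30 subtends (((((OTU8,OTU14),(OTU75,OTU40)),((OTU2,OTU54),OTU41)),((OTU33,((OTU19,OTU35),OTU44),(OTU69,OTU16,OTU26)),(OTU56,OTU47))),(OTU71,OTU52),(OTU68,OTU30)) (20 taxa).
The first is nested inside the second, so OTU75 shares a more recent common ancestor with OTU35.

OTU35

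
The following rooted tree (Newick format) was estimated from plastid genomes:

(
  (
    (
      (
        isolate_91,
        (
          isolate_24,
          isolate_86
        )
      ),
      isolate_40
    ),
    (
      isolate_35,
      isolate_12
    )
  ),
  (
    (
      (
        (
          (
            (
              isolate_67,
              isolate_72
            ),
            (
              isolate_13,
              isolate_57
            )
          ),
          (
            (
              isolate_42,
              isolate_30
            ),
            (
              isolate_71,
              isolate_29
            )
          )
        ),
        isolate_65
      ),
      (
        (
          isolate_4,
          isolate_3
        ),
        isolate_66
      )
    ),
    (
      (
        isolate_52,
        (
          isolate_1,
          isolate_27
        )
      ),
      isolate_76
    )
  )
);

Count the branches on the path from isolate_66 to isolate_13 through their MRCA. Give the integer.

7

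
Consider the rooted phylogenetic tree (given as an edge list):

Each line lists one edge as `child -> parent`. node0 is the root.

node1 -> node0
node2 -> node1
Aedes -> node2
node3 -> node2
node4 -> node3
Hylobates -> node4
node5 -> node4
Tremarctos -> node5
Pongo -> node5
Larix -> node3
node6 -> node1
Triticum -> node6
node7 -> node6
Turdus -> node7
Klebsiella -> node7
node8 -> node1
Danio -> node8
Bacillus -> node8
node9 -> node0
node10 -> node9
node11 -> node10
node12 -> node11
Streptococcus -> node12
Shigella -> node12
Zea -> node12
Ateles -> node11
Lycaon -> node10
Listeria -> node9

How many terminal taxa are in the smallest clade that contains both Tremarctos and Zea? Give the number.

The MRCA of Tremarctos and Zea is the root, so the clade is the entire tree.
That clade contains 16 terminal taxa: Aedes, Ateles, Bacillus, Danio, Hylobates, Klebsiella, Larix, Listeria, Lycaon, Pongo, Shigella, Streptococcus, Tremarctos, Triticum, Turdus, Zea.

16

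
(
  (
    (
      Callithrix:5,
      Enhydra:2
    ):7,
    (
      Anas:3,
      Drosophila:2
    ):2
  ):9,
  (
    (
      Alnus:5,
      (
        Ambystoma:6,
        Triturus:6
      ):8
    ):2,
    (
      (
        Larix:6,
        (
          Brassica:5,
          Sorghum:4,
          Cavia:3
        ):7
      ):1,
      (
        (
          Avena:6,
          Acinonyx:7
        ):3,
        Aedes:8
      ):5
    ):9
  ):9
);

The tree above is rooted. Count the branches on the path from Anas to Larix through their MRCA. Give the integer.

7

The MRCA of Anas and Larix is the root of the tree.
From Anas up to that node: 3 branches. From Larix up to the same node: 4 branches. Total: 3 + 4 = 7.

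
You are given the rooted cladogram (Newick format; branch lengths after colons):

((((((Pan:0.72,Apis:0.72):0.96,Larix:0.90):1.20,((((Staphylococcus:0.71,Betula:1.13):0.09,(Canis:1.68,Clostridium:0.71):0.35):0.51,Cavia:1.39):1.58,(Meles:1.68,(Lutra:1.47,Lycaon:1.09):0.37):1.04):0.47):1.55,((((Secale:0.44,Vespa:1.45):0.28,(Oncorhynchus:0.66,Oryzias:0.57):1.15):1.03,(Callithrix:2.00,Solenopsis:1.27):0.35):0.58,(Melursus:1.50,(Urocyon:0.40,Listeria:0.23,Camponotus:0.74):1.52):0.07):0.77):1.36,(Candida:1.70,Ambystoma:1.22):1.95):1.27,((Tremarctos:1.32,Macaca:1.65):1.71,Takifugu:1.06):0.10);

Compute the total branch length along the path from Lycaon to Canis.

The path runs Lycaon → … → MRCA → … → Canis; the MRCA is the node subtending ((((Staphylococcus,Betula),(Canis,Clostridium)),Cavia),(Meles,(Lutra,Lycaon))).
Branch lengths along that path: 1.09 + 0.37 + 1.04 + 1.58 + 0.51 + 0.35 + 1.68 = 6.62.

6.62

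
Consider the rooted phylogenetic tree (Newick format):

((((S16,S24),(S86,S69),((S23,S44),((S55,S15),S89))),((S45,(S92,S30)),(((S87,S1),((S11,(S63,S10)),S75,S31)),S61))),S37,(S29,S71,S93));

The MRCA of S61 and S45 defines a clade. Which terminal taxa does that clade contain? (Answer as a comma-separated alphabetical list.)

Tracing S61: it sits inside (((S87,S1),((S11,(S63,S10)),S75,S31)),S61).
Tracing S45: it sits inside (S45,(S92,S30)).
The smallest clade enclosing both is ((S45,(S92,S30)),(((S87,S1),((S11,(S63,S10)),S75,S31)),S61)); the answer is its 11 terminal taxa in alphabetical order.

S1, S10, S11, S30, S31, S45, S61, S63, S75, S87, S92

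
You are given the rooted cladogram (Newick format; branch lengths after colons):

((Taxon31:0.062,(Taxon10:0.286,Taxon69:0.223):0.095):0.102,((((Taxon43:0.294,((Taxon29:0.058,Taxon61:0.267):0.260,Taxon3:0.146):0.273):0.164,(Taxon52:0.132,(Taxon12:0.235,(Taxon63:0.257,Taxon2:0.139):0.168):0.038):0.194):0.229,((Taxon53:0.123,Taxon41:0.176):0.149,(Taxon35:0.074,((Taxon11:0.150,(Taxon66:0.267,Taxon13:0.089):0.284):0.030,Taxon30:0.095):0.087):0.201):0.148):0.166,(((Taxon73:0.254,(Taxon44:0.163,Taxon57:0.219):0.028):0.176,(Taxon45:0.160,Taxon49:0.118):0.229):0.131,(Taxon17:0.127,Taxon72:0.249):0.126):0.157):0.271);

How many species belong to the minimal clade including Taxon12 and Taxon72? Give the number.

22

The MRCA of Taxon12 and Taxon72 is the node subtending ((((Taxon43,((Taxon29,Taxon61),Taxon3)),(Taxon52,(Taxon12,(Taxon63,Taxon2)))),((Taxon53,Taxon41),(Taxon35,((Taxon11,(Taxon66,Taxon13)),Taxon30)))),(((Taxon73,(Taxon44,Taxon57)),(Taxon45,Taxon49)),(Taxon17,Taxon72))).
That clade contains 22 terminal taxa: Taxon11, Taxon12, Taxon13, Taxon17, Taxon2, Taxon29, Taxon3, Taxon30, Taxon35, Taxon41, Taxon43, Taxon44, Taxon45, Taxon49, Taxon52, Taxon53, Taxon57, Taxon61, Taxon63, Taxon66, Taxon72, Taxon73.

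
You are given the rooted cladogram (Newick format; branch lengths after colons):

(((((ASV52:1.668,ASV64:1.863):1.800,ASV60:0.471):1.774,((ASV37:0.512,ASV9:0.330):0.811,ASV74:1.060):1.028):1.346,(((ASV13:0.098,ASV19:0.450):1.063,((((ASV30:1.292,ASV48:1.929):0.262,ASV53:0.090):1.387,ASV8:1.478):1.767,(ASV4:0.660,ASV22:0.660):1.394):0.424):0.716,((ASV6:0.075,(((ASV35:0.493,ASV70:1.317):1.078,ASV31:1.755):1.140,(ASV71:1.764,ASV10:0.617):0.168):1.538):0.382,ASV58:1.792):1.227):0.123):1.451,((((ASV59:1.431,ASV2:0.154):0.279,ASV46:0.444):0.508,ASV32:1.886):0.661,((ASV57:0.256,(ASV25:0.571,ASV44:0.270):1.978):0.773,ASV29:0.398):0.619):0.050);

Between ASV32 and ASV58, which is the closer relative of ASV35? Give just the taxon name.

ASV58

The MRCA of ASV35 and ASV58 subtends ((ASV6,(((ASV35,ASV70),ASV31),(ASV71,ASV10))),ASV58) (7 taxa).
The MRCA of ASV35 and ASV32 is the root, subtending the entire tree (29 taxa).
The first is nested inside the second, so ASV35 shares a more recent common ancestor with ASV58.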